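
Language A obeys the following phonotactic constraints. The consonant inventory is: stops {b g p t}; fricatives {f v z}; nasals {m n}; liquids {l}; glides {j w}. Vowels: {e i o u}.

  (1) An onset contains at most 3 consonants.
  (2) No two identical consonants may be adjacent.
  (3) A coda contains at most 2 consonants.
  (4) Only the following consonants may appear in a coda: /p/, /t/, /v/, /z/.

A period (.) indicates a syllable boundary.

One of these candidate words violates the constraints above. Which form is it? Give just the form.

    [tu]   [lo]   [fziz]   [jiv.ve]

[tu] — σ1 onset /t/, coda /∅/ ok → well-formed
[lo] — σ1 onset /l/, coda /∅/ ok → well-formed
[fziz] — σ1 onset /fz/ (2C), coda /z/ ok → well-formed
[jiv.ve] — violates constraint 2: adjacent identical consonants /vv/ → ill-formed

[jiv.ve]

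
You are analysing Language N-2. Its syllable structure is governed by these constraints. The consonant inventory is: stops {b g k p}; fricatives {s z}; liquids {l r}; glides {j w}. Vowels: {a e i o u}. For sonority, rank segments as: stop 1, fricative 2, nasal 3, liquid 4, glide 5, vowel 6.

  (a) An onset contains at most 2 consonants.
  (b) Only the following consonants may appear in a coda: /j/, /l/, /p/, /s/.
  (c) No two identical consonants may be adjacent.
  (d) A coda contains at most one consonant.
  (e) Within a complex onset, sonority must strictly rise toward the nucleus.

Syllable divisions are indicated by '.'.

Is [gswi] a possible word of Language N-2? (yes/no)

[gswi] — violates constraint (a): syllable 1 onset /gsw/ has 3 consonants (> 2) → ill-formed

no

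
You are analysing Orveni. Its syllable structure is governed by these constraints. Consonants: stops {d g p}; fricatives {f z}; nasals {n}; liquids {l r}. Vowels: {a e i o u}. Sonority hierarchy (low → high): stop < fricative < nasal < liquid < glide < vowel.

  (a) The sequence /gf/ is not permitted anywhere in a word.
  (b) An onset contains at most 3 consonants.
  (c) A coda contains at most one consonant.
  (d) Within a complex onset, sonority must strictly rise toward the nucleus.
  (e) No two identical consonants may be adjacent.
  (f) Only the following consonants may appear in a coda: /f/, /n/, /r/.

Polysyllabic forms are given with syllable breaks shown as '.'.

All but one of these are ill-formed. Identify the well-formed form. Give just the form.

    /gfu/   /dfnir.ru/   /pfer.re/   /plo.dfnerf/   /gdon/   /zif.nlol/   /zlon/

/gfu/ — violates constraint (a): contains banned sequence /gf/ → ill-formed
/dfnir.ru/ — violates constraint (e): adjacent identical consonants /rr/ → ill-formed
/pfer.re/ — violates constraint (e): adjacent identical consonants /rr/ → ill-formed
/plo.dfnerf/ — violates constraint (c): syllable 2 coda /rf/ has 2 consonants (> 1) → ill-formed
/gdon/ — violates constraint (d): syllable 1 onset /gd/: /g/ (stop, 1) → /d/ (stop, 1) does not rise → ill-formed
/zif.nlol/ — violates constraint (f): syllable 2 coda contains /l/, which is not a licensed coda consonant → ill-formed
/zlon/ — σ1 onset /zl/ (2→4 rises), coda /n/ ok → well-formed

/zlon/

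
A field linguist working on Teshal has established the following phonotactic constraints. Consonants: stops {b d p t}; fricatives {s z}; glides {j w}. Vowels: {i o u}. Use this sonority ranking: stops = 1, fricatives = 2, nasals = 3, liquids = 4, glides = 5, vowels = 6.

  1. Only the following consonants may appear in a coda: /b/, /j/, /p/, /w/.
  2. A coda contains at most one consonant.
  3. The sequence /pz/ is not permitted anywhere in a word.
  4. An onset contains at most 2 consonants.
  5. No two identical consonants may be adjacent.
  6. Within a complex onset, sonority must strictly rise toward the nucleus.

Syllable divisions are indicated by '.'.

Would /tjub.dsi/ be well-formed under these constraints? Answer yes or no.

yes

/tjub.dsi/ — σ1 onset /tj/ (1→5 rises), coda /b/ ok; σ2 onset /ds/ (1→2 rises), coda /∅/ ok → well-formed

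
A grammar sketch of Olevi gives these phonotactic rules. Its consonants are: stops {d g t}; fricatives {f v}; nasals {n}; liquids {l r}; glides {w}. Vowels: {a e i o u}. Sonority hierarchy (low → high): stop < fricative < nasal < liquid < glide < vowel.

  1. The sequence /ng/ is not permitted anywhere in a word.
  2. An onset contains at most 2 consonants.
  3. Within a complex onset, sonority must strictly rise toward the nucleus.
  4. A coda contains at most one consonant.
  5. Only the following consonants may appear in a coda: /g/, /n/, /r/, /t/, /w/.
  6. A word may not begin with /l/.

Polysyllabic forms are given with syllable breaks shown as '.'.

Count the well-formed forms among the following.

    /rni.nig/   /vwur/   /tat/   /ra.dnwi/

/rni.nig/ — violates constraint 3: syllable 1 onset /rn/: /r/ (liquid, 4) → /n/ (nasal, 3) does not rise → ill-formed
/vwur/ — σ1 onset /vw/ (2→5 rises), coda /r/ ok → well-formed
/tat/ — σ1 onset /t/, coda /t/ ok → well-formed
/ra.dnwi/ — violates constraint 2: syllable 2 onset /dnw/ has 3 consonants (> 2) → ill-formed
Well-formed: /vwur/, /tat/ → 2.

2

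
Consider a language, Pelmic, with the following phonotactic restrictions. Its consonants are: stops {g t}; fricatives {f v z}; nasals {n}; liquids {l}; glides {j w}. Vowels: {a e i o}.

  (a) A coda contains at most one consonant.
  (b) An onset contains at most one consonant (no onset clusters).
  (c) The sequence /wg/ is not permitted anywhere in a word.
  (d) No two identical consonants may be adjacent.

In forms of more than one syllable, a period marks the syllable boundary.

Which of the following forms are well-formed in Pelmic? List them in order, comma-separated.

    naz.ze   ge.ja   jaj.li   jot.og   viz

ge.ja, jaj.li, jot.og, viz

naz.ze — violates constraint (d): adjacent identical consonants /zz/ → ill-formed
ge.ja — σ1 onset /g/, coda /∅/ ok; σ2 onset /j/, coda /∅/ ok → well-formed
jaj.li — σ1 onset /j/, coda /j/ ok; σ2 onset /l/, coda /∅/ ok → well-formed
jot.og — σ1 onset /j/, coda /t/ ok; σ2 onset /∅/, coda /g/ ok → well-formed
viz — σ1 onset /v/, coda /z/ ok → well-formed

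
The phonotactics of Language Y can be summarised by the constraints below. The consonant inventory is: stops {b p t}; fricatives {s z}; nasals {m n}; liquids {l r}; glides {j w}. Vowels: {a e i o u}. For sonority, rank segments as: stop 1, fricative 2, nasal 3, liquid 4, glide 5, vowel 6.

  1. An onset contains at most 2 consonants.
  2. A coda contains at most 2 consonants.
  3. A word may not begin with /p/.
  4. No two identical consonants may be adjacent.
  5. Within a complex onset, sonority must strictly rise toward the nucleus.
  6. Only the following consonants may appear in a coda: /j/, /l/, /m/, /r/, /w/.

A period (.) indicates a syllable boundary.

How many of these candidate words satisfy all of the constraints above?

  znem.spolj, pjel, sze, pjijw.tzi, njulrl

znem.spolj — violates constraint 5: syllable 2 onset /sp/: /s/ (fricative, 2) → /p/ (stop, 1) does not rise → illicit
pjel — violates constraint 3: word begins with /p/ → illicit
sze — violates constraint 5: syllable 1 onset /sz/: /s/ (fricative, 2) → /z/ (fricative, 2) does not rise → illicit
pjijw.tzi — violates constraint 3: word begins with /p/ → illicit
njulrl — violates constraint 2: syllable 1 coda /lrl/ has 3 consonants (> 2) → illicit
No form is licit → 0.

0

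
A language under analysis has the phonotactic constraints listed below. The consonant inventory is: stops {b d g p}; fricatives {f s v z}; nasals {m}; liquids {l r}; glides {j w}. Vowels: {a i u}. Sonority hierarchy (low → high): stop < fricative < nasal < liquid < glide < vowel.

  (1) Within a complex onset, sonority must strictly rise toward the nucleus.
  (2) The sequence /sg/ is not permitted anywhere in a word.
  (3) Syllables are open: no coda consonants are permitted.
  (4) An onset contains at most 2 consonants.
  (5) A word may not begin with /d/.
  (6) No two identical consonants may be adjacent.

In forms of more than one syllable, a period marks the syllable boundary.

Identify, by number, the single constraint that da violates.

5

da: word begins with /d/.
This is a violation of constraint 5: "A word may not begin with /d/."
The remaining constraints (1, 2, 3, 4, 6) are satisfied.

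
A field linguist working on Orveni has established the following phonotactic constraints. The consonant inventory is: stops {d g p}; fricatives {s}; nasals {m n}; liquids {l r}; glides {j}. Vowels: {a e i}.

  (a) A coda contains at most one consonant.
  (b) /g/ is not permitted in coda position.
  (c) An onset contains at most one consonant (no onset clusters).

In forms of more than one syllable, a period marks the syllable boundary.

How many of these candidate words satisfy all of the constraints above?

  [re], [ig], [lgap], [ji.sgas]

[re] — σ1 onset /r/, coda /∅/ ok → well-formed
[ig] — violates constraint (b): syllable 1 coda contains /g/ → ill-formed
[lgap] — violates constraint (c): syllable 1 onset /lg/ has 2 consonants (> 1) → ill-formed
[ji.sgas] — violates constraint (c): syllable 2 onset /sg/ has 2 consonants (> 1) → ill-formed
Well-formed: [re] → 1.

1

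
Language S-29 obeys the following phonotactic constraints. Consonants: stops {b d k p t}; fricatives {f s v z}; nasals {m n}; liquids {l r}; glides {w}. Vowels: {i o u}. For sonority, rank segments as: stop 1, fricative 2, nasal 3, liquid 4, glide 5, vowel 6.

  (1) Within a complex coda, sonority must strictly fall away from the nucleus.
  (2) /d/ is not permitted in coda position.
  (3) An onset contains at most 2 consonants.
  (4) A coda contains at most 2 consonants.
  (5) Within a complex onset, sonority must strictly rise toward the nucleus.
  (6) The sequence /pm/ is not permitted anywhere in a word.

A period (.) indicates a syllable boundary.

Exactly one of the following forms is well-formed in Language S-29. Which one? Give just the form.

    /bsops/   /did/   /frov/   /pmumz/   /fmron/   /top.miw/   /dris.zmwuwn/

/frov/

/bsops/ — violates constraint 1: syllable 1 coda /ps/: /p/ (stop, 1) → /s/ (fricative, 2) does not fall → ill-formed
/did/ — violates constraint 2: syllable 1 coda contains /d/ → ill-formed
/frov/ — σ1 onset /fr/ (2→4 rises), coda /v/ ok → well-formed
/pmumz/ — violates constraint 6: contains banned sequence /pm/ → ill-formed
/fmron/ — violates constraint 3: syllable 1 onset /fmr/ has 3 consonants (> 2) → ill-formed
/top.miw/ — violates constraint 6: contains banned sequence /pm/ → ill-formed
/dris.zmwuwn/ — violates constraint 3: syllable 2 onset /zmw/ has 3 consonants (> 2) → ill-formed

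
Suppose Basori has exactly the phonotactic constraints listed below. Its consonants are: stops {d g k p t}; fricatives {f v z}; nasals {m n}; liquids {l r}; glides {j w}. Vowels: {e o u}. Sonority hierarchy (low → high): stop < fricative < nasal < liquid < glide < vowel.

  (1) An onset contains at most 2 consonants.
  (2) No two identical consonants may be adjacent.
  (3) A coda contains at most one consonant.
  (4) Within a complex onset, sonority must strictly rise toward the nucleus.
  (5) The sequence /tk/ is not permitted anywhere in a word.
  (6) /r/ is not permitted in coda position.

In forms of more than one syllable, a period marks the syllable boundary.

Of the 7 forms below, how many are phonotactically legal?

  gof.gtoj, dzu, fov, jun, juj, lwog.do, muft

5

gof.gtoj — violates constraint 4: syllable 2 onset /gt/: /g/ (stop, 1) → /t/ (stop, 1) does not rise → phonotactically illegal
dzu — σ1 onset /dz/ (1→2 rises), coda /∅/ ok → phonotactically legal
fov — σ1 onset /f/, coda /v/ ok → phonotactically legal
jun — σ1 onset /j/, coda /n/ ok → phonotactically legal
juj — σ1 onset /j/, coda /j/ ok → phonotactically legal
lwog.do — σ1 onset /lw/ (4→5 rises), coda /g/ ok; σ2 onset /d/, coda /∅/ ok → phonotactically legal
muft — violates constraint 3: syllable 1 coda /ft/ has 2 consonants (> 1) → phonotactically illegal
Phonotactically legal: dzu, fov, jun, juj, lwog.do → 5.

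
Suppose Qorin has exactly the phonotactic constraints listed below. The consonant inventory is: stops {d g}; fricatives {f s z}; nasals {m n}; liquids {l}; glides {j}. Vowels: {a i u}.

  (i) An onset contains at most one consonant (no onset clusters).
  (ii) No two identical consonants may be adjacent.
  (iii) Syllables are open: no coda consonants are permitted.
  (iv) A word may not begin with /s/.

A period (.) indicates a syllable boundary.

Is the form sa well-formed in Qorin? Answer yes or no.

sa — violates constraint (iv): word begins with /s/ → ill-formed

no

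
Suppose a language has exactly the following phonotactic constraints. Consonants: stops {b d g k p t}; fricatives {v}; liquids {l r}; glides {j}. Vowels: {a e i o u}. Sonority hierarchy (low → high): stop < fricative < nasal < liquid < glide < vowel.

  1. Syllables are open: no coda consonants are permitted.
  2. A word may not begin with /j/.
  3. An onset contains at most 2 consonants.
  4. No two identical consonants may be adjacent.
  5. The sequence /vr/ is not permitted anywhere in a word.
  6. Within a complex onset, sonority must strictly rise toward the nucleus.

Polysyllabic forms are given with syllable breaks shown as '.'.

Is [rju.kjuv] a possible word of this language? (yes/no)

[rju.kjuv] — violates constraint 1: syllable 2 coda /v/ has 1 consonant (> 0) → ill-formed

no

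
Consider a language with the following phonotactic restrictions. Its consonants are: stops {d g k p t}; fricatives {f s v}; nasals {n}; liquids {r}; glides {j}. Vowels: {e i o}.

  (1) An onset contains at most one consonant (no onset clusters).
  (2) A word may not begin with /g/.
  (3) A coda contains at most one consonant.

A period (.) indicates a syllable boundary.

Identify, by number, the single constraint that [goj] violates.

[goj]: word begins with /g/.
This is a violation of constraint 2: "A word may not begin with /g/."
The remaining constraints (1, 3) are satisfied.

2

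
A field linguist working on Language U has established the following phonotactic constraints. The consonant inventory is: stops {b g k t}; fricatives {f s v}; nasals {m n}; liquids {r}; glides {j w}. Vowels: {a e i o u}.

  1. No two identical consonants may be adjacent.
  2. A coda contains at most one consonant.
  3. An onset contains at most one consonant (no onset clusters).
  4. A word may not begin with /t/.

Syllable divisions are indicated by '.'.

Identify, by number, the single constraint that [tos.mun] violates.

[tos.mun]: word begins with /t/.
This is a violation of constraint 4: "A word may not begin with /t/."
The remaining constraints (1, 2, 3) are satisfied.

4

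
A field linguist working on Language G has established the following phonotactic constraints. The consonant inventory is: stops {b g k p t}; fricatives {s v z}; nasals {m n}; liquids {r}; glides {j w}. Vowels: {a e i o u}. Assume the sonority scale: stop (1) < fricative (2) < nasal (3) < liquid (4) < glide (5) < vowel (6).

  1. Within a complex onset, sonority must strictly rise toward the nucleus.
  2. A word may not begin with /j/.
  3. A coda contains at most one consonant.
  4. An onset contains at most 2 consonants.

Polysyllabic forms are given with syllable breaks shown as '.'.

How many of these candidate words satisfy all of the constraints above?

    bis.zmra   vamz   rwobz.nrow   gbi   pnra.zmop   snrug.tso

0

bis.zmra — violates constraint 4: syllable 2 onset /zmr/ has 3 consonants (> 2) → illicit
vamz — violates constraint 3: syllable 1 coda /mz/ has 2 consonants (> 1) → illicit
rwobz.nrow — violates constraint 3: syllable 1 coda /bz/ has 2 consonants (> 1) → illicit
gbi — violates constraint 1: syllable 1 onset /gb/: /g/ (stop, 1) → /b/ (stop, 1) does not rise → illicit
pnra.zmop — violates constraint 4: syllable 1 onset /pnr/ has 3 consonants (> 2) → illicit
snrug.tso — violates constraint 4: syllable 1 onset /snr/ has 3 consonants (> 2) → illicit
No form is licit → 0.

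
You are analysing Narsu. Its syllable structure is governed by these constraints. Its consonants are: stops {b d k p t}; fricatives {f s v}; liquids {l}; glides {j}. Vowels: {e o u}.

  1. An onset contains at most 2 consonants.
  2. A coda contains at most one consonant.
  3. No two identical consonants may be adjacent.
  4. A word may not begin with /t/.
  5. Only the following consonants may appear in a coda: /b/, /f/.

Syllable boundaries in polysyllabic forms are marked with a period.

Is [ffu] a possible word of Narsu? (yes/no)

[ffu] — violates constraint 3: adjacent identical consonants /ff/ → illicit

no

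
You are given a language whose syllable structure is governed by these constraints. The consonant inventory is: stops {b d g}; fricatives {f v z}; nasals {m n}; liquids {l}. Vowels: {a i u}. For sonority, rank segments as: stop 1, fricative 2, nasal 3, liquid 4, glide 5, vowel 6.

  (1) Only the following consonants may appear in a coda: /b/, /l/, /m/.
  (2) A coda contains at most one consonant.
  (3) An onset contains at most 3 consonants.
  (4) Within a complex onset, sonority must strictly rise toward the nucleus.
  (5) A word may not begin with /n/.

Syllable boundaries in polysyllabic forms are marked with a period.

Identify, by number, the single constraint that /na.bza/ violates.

/na.bza/: word begins with /n/.
This is a violation of constraint 5: "A word may not begin with /n/."
The remaining constraints (1, 2, 3, 4) are satisfied.

5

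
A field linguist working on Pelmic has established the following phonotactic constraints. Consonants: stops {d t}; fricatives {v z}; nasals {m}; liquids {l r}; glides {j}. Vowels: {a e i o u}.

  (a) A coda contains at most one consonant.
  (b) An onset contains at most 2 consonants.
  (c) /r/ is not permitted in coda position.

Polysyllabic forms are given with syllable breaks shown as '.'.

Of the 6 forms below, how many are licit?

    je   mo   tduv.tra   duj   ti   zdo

je — σ1 onset /j/, coda /∅/ ok → licit
mo — σ1 onset /m/, coda /∅/ ok → licit
tduv.tra — σ1 onset /td/ (2C), coda /v/ ok; σ2 onset /tr/ (2C), coda /∅/ ok → licit
duj — σ1 onset /d/, coda /j/ ok → licit
ti — σ1 onset /t/, coda /∅/ ok → licit
zdo — σ1 onset /zd/ (2C), coda /∅/ ok → licit
Licit: je, mo, tduv.tra, duj, ti, zdo → 6.

6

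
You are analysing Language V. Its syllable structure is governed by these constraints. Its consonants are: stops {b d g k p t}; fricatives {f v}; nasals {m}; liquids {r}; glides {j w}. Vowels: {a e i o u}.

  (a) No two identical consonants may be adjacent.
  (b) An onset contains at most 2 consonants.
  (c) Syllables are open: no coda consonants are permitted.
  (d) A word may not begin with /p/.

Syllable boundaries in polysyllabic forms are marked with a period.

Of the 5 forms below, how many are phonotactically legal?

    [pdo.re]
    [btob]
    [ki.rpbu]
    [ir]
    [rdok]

0

[pdo.re] — violates constraint (d): word begins with /p/ → phonotactically illegal
[btob] — violates constraint (c): syllable 1 coda /b/ has 1 consonant (> 0) → phonotactically illegal
[ki.rpbu] — violates constraint (b): syllable 2 onset /rpb/ has 3 consonants (> 2) → phonotactically illegal
[ir] — violates constraint (c): syllable 1 coda /r/ has 1 consonant (> 0) → phonotactically illegal
[rdok] — violates constraint (c): syllable 1 coda /k/ has 1 consonant (> 0) → phonotactically illegal
No form is phonotactically legal → 0.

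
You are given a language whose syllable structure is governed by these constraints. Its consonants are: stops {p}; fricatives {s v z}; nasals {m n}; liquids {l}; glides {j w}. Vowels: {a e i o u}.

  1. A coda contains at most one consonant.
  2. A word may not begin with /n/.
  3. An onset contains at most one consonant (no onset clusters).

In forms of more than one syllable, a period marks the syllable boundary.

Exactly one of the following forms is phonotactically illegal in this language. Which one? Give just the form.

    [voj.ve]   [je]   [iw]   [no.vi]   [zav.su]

[voj.ve] — σ1 onset /v/, coda /j/ ok; σ2 onset /v/, coda /∅/ ok → phonotactically legal
[je] — σ1 onset /j/, coda /∅/ ok → phonotactically legal
[iw] — σ1 onset /∅/, coda /w/ ok → phonotactically legal
[no.vi] — violates constraint 2: word begins with /n/ → phonotactically illegal
[zav.su] — σ1 onset /z/, coda /v/ ok; σ2 onset /s/, coda /∅/ ok → phonotactically legal

[no.vi]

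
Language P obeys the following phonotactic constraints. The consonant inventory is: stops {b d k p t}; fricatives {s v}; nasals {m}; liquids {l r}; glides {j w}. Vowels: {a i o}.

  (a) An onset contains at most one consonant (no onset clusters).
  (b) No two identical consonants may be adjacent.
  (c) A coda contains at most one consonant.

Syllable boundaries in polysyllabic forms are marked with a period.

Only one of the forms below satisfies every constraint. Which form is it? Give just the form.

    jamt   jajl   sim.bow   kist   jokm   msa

jamt — violates constraint (c): syllable 1 coda /mt/ has 2 consonants (> 1) → phonotactically illegal
jajl — violates constraint (c): syllable 1 coda /jl/ has 2 consonants (> 1) → phonotactically illegal
sim.bow — σ1 onset /s/, coda /m/ ok; σ2 onset /b/, coda /w/ ok → phonotactically legal
kist — violates constraint (c): syllable 1 coda /st/ has 2 consonants (> 1) → phonotactically illegal
jokm — violates constraint (c): syllable 1 coda /km/ has 2 consonants (> 1) → phonotactically illegal
msa — violates constraint (a): syllable 1 onset /ms/ has 2 consonants (> 1) → phonotactically illegal

sim.bow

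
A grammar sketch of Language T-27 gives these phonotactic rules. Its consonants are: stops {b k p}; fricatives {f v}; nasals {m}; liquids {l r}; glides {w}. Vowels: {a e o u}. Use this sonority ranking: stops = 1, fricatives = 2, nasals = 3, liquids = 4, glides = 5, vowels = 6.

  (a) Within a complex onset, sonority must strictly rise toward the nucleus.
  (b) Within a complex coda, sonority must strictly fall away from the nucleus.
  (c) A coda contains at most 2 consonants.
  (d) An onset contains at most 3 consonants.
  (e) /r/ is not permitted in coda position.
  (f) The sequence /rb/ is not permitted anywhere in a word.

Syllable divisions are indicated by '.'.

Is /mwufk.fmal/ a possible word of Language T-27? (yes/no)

yes

/mwufk.fmal/ — σ1 onset /mw/ (3→5 rises), coda /fk/ (2→1 falls) ok; σ2 onset /fm/ (2→3 rises), coda /l/ ok → licit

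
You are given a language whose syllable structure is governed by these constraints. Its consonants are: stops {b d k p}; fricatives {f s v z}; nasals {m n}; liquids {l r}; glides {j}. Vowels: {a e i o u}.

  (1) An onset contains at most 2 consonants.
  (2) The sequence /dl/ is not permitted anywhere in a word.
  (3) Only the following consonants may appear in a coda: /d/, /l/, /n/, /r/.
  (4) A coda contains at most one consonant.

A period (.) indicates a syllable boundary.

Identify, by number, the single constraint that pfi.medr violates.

pfi.medr: syllable 2 coda /dr/ has 2 consonants (> 1).
This is a violation of constraint 4: "A coda contains at most one consonant."
The remaining constraints (1, 2, 3) are satisfied.

4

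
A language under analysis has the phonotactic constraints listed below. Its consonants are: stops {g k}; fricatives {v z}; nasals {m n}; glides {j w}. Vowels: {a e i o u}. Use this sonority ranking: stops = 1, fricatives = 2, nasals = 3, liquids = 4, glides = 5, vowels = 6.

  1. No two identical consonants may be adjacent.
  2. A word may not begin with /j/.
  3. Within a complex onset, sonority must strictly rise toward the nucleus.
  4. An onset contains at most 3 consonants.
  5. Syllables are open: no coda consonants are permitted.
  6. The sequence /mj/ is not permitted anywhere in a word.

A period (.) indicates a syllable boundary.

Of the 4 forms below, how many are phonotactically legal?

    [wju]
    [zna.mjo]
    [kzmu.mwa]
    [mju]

1

[wju] — violates constraint 3: syllable 1 onset /wj/: /w/ (glide, 5) → /j/ (glide, 5) does not rise → phonotactically illegal
[zna.mjo] — violates constraint 6: contains banned sequence /mj/ → phonotactically illegal
[kzmu.mwa] — σ1 onset /kzm/ (1→2→3 rises), coda /∅/ ok; σ2 onset /mw/ (3→5 rises), coda /∅/ ok → phonotactically legal
[mju] — violates constraint 6: contains banned sequence /mj/ → phonotactically illegal
Phonotactically legal: [kzmu.mwa] → 1.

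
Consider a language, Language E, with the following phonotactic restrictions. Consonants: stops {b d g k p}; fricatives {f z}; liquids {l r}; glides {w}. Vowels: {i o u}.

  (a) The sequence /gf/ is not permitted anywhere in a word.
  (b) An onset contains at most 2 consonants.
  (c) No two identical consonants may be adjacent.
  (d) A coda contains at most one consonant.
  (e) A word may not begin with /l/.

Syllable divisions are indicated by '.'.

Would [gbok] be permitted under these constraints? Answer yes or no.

[gbok] — σ1 onset /gb/ (2C), coda /k/ ok → permitted

yes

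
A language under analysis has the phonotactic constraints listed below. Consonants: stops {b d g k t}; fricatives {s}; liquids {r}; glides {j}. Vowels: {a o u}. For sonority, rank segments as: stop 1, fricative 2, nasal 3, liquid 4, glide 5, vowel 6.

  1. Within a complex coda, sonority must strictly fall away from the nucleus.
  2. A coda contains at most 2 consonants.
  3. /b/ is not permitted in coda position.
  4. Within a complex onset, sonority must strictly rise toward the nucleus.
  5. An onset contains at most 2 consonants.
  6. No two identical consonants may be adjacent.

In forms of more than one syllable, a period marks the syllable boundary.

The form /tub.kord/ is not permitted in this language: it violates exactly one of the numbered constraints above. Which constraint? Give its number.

3

/tub.kord/: syllable 1 coda contains /b/.
This is a violation of constraint 3: "/b/ is not permitted in coda position."
The remaining constraints (1, 2, 4, 5, 6) are satisfied.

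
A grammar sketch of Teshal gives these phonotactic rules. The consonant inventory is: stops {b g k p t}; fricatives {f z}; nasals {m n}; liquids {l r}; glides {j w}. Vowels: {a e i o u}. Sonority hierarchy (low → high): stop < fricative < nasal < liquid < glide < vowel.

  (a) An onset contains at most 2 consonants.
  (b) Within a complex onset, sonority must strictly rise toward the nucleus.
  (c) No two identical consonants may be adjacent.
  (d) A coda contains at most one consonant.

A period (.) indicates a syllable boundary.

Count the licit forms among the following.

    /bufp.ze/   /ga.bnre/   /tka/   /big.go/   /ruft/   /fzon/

/bufp.ze/ — violates constraint (d): syllable 1 coda /fp/ has 2 consonants (> 1) → illicit
/ga.bnre/ — violates constraint (a): syllable 2 onset /bnr/ has 3 consonants (> 2) → illicit
/tka/ — violates constraint (b): syllable 1 onset /tk/: /t/ (stop, 1) → /k/ (stop, 1) does not rise → illicit
/big.go/ — violates constraint (c): adjacent identical consonants /gg/ → illicit
/ruft/ — violates constraint (d): syllable 1 coda /ft/ has 2 consonants (> 1) → illicit
/fzon/ — violates constraint (b): syllable 1 onset /fz/: /f/ (fricative, 2) → /z/ (fricative, 2) does not rise → illicit
No form is licit → 0.

0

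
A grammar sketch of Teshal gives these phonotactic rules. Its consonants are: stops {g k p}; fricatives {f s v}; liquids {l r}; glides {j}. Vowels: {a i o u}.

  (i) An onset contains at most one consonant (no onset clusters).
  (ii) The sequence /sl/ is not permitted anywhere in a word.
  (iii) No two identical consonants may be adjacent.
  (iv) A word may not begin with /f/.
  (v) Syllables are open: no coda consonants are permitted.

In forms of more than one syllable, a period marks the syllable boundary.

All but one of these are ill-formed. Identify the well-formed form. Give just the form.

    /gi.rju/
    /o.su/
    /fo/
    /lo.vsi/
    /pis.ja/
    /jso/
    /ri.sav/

/gi.rju/ — violates constraint (i): syllable 2 onset /rj/ has 2 consonants (> 1) → ill-formed
/o.su/ — σ1 onset /∅/, coda /∅/ ok; σ2 onset /s/, coda /∅/ ok → well-formed
/fo/ — violates constraint (iv): word begins with /f/ → ill-formed
/lo.vsi/ — violates constraint (i): syllable 2 onset /vs/ has 2 consonants (> 1) → ill-formed
/pis.ja/ — violates constraint (v): syllable 1 coda /s/ has 1 consonant (> 0) → ill-formed
/jso/ — violates constraint (i): syllable 1 onset /js/ has 2 consonants (> 1) → ill-formed
/ri.sav/ — violates constraint (v): syllable 2 coda /v/ has 1 consonant (> 0) → ill-formed

/o.su/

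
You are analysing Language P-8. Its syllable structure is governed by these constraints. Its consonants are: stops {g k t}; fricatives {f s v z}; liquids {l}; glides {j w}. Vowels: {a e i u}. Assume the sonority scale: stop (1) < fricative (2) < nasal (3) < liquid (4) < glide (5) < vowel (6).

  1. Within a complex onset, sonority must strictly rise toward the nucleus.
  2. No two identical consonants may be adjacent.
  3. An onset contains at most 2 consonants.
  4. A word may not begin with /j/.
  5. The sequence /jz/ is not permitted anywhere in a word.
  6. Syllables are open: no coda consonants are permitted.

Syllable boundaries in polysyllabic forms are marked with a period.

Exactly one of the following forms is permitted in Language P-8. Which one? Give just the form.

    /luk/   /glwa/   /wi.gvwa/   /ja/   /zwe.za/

/luk/ — violates constraint 6: syllable 1 coda /k/ has 1 consonant (> 0) → not permitted
/glwa/ — violates constraint 3: syllable 1 onset /glw/ has 3 consonants (> 2) → not permitted
/wi.gvwa/ — violates constraint 3: syllable 2 onset /gvw/ has 3 consonants (> 2) → not permitted
/ja/ — violates constraint 4: word begins with /j/ → not permitted
/zwe.za/ — σ1 onset /zw/ (2→5 rises), coda /∅/ ok; σ2 onset /z/, coda /∅/ ok → permitted

/zwe.za/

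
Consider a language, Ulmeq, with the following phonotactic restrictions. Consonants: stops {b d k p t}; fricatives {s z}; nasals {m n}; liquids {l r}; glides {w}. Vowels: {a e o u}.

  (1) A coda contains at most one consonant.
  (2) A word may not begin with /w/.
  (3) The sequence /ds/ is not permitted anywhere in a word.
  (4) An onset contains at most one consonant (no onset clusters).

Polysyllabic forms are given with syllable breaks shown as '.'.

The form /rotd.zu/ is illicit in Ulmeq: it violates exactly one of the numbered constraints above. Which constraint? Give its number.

/rotd.zu/: syllable 1 coda /td/ has 2 consonants (> 1).
This is a violation of constraint 1: "A coda contains at most one consonant."
The remaining constraints (2, 3, 4) are satisfied.

1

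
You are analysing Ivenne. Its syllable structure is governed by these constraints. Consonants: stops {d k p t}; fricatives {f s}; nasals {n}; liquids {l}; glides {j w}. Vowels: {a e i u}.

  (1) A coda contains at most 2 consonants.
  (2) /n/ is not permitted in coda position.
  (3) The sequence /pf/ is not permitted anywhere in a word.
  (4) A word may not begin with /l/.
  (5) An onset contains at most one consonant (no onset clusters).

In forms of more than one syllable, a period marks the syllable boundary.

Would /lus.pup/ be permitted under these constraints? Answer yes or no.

no

/lus.pup/ — violates constraint 4: word begins with /l/ → not permitted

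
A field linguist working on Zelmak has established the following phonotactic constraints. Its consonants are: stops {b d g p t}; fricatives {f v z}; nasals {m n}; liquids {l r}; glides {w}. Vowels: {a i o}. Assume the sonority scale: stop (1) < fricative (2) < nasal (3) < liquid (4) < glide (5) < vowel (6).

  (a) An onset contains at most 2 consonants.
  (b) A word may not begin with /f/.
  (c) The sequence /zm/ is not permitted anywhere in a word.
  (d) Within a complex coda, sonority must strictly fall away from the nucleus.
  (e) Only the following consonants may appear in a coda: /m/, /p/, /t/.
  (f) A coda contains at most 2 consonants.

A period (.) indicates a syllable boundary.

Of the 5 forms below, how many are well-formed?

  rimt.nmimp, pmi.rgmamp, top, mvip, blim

rimt.nmimp — σ1 onset /r/, coda /mt/ (3→1 falls) ok; σ2 onset /nm/ (2C), coda /mp/ (3→1 falls) ok → well-formed
pmi.rgmamp — violates constraint (a): syllable 2 onset /rgm/ has 3 consonants (> 2) → ill-formed
top — σ1 onset /t/, coda /p/ ok → well-formed
mvip — σ1 onset /mv/ (2C), coda /p/ ok → well-formed
blim — σ1 onset /bl/ (2C), coda /m/ ok → well-formed
Well-formed: rimt.nmimp, top, mvip, blim → 4.

4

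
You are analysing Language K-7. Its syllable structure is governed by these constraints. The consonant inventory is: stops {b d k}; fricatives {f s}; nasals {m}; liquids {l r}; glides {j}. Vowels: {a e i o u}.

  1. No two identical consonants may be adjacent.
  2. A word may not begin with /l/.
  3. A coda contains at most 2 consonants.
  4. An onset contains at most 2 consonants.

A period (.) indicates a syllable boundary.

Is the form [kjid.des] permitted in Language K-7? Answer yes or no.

no

[kjid.des] — violates constraint 1: adjacent identical consonants /dd/ → not permitted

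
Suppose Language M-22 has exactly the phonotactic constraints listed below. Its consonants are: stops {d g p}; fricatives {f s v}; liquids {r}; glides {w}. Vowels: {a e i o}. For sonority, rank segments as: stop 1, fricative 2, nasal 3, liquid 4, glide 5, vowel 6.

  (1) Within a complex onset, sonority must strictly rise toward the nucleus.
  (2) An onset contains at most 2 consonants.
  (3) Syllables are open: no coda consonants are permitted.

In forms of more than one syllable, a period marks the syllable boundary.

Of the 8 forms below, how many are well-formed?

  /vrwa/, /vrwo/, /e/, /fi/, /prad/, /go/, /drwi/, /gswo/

3

/vrwa/ — violates constraint 2: syllable 1 onset /vrw/ has 3 consonants (> 2) → ill-formed
/vrwo/ — violates constraint 2: syllable 1 onset /vrw/ has 3 consonants (> 2) → ill-formed
/e/ — σ1 onset /∅/, coda /∅/ ok → well-formed
/fi/ — σ1 onset /f/, coda /∅/ ok → well-formed
/prad/ — violates constraint 3: syllable 1 coda /d/ has 1 consonant (> 0) → ill-formed
/go/ — σ1 onset /g/, coda /∅/ ok → well-formed
/drwi/ — violates constraint 2: syllable 1 onset /drw/ has 3 consonants (> 2) → ill-formed
/gswo/ — violates constraint 2: syllable 1 onset /gsw/ has 3 consonants (> 2) → ill-formed
Well-formed: /e/, /fi/, /go/ → 3.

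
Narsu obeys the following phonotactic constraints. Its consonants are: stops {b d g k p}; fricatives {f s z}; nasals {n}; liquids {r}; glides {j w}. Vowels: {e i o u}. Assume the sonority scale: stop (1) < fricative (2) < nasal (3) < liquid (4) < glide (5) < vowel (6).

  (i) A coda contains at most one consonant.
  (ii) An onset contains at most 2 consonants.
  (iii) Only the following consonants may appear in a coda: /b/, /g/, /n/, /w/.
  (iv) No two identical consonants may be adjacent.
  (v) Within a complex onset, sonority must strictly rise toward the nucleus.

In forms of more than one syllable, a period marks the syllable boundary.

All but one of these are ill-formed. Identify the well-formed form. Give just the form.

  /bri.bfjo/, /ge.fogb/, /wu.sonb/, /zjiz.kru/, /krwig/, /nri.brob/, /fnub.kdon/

/bri.bfjo/ — violates constraint (ii): syllable 2 onset /bfj/ has 3 consonants (> 2) → ill-formed
/ge.fogb/ — violates constraint (i): syllable 2 coda /gb/ has 2 consonants (> 1) → ill-formed
/wu.sonb/ — violates constraint (i): syllable 2 coda /nb/ has 2 consonants (> 1) → ill-formed
/zjiz.kru/ — violates constraint (iii): syllable 1 coda contains /z/, which is not a licensed coda consonant → ill-formed
/krwig/ — violates constraint (ii): syllable 1 onset /krw/ has 3 consonants (> 2) → ill-formed
/nri.brob/ — σ1 onset /nr/ (3→4 rises), coda /∅/ ok; σ2 onset /br/ (1→4 rises), coda /b/ ok → well-formed
/fnub.kdon/ — violates constraint (v): syllable 2 onset /kd/: /k/ (stop, 1) → /d/ (stop, 1) does not rise → ill-formed

/nri.brob/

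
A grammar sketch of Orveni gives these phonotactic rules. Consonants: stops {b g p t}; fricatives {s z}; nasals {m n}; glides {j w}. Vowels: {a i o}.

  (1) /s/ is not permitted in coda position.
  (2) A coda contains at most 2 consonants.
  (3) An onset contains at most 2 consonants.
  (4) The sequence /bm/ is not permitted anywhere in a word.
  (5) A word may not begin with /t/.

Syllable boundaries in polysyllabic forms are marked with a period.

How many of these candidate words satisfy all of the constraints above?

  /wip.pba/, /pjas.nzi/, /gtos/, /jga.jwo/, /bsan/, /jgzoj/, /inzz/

/wip.pba/ — σ1 onset /w/, coda /p/ ok; σ2 onset /pb/ (2C), coda /∅/ ok → licit
/pjas.nzi/ — violates constraint 1: syllable 1 coda contains /s/ → illicit
/gtos/ — violates constraint 1: syllable 1 coda contains /s/ → illicit
/jga.jwo/ — σ1 onset /jg/ (2C), coda /∅/ ok; σ2 onset /jw/ (2C), coda /∅/ ok → licit
/bsan/ — σ1 onset /bs/ (2C), coda /n/ ok → licit
/jgzoj/ — violates constraint 3: syllable 1 onset /jgz/ has 3 consonants (> 2) → illicit
/inzz/ — violates constraint 2: syllable 1 coda /nzz/ has 3 consonants (> 2) → illicit
Licit: /wip.pba/, /jga.jwo/, /bsan/ → 3.

3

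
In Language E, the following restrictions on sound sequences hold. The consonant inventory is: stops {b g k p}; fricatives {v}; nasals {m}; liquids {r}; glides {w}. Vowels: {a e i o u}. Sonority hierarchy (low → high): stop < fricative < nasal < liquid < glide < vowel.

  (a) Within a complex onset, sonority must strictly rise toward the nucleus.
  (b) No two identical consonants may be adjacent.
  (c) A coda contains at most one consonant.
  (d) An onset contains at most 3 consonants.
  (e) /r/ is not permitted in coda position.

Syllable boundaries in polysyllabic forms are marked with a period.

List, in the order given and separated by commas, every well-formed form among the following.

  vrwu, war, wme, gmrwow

vrwu — σ1 onset /vrw/ (2→4→5 rises), coda /∅/ ok → well-formed
war — violates constraint (e): syllable 1 coda contains /r/ → ill-formed
wme — violates constraint (a): syllable 1 onset /wm/: /w/ (glide, 5) → /m/ (nasal, 3) does not rise → ill-formed
gmrwow — violates constraint (d): syllable 1 onset /gmrw/ has 4 consonants (> 3) → ill-formed

vrwu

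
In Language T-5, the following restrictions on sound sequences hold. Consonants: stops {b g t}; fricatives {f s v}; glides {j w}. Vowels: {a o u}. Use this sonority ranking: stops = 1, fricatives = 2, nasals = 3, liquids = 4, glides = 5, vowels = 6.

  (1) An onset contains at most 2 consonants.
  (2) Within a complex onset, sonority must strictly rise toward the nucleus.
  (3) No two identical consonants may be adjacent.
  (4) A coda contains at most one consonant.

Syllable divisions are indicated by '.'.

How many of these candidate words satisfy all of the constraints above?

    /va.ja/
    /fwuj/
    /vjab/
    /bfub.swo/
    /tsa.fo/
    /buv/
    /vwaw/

7

/va.ja/ — σ1 onset /v/, coda /∅/ ok; σ2 onset /j/, coda /∅/ ok → phonotactically legal
/fwuj/ — σ1 onset /fw/ (2→5 rises), coda /j/ ok → phonotactically legal
/vjab/ — σ1 onset /vj/ (2→5 rises), coda /b/ ok → phonotactically legal
/bfub.swo/ — σ1 onset /bf/ (1→2 rises), coda /b/ ok; σ2 onset /sw/ (2→5 rises), coda /∅/ ok → phonotactically legal
/tsa.fo/ — σ1 onset /ts/ (1→2 rises), coda /∅/ ok; σ2 onset /f/, coda /∅/ ok → phonotactically legal
/buv/ — σ1 onset /b/, coda /v/ ok → phonotactically legal
/vwaw/ — σ1 onset /vw/ (2→5 rises), coda /w/ ok → phonotactically legal
Phonotactically legal: /va.ja/, /fwuj/, /vjab/, /bfub.swo/, /tsa.fo/, /buv/, /vwaw/ → 7.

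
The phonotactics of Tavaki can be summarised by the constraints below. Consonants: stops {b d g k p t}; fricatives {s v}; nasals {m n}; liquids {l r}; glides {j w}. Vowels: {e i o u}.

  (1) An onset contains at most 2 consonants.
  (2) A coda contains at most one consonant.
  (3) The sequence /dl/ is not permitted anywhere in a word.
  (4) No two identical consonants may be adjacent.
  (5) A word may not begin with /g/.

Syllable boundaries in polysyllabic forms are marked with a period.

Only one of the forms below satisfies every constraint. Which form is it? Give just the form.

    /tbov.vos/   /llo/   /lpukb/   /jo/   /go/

/jo/

/tbov.vos/ — violates constraint 4: adjacent identical consonants /vv/ → not permitted
/llo/ — violates constraint 4: adjacent identical consonants /ll/ → not permitted
/lpukb/ — violates constraint 2: syllable 1 coda /kb/ has 2 consonants (> 1) → not permitted
/jo/ — σ1 onset /j/, coda /∅/ ok → permitted
/go/ — violates constraint 5: word begins with /g/ → not permitted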